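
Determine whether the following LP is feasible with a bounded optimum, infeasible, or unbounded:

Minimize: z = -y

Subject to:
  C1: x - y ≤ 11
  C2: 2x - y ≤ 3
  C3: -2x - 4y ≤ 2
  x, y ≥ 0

Unbounded (objective can decrease without bound)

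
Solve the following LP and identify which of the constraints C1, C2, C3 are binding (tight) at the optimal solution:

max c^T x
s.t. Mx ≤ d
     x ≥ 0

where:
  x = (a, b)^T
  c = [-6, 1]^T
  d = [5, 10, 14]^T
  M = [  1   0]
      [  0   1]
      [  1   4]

At a = 0, b = 3.5, compute slack b - a·x for each constraint:
  C1: 5 − 0 = 5  (slack)
  C2: 10 − 3.5 = 6.5  (slack)
  C3: 14 − 14 = 0  (binding)

Optimal: a = 0, b = 3.5
Binding: C3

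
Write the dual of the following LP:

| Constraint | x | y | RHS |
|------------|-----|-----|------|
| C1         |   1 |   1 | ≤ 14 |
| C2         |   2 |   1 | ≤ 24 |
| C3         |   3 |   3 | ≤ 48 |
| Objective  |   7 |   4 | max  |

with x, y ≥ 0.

Primal max cᵀx s.t. Ax ≤ b, x ≥ 0  →  Dual min bᵀy s.t. Aᵀy ≥ c, y ≥ 0.

Minimize: z = 14y1 + 24y2 + 48y3

Subject to:
  y1 + 2y2 + 3y3 ≥ 7
  y1 + y2 + 3y3 ≥ 4
  y1, y2, y3 ≥ 0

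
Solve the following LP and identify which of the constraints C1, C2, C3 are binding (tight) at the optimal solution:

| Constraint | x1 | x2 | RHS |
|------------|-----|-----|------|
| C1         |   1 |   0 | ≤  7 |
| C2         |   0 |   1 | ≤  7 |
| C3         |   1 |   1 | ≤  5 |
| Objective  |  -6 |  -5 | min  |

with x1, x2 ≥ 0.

At x1 = 5, x2 = 0, compute slack b - a·x for each constraint:
  C1: 7 − 5 = 2  (slack)
  C2: 7 − 0 = 7  (slack)
  C3: 5 − 5 = 0  (binding)

Optimal: x1 = 5, x2 = 0
Binding: C3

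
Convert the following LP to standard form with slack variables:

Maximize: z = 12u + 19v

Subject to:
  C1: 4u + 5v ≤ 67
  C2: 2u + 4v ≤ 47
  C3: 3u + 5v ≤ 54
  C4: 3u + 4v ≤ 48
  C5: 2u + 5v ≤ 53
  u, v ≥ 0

max z = 12u + 19v

s.t.
  4u + 5v + s1 = 67
  2u + 4v + s2 = 47
  3u + 5v + s3 = 54
  3u + 4v + s4 = 48
  2u + 5v + s5 = 53
  u, v, s1, s2, s3, s4, s5 ≥ 0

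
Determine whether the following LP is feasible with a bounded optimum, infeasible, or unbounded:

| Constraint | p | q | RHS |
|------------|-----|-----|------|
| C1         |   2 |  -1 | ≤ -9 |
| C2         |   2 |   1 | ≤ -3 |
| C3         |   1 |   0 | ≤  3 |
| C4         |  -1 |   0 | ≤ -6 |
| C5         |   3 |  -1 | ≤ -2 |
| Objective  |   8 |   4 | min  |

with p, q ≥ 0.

Infeasible (no feasible solution exists)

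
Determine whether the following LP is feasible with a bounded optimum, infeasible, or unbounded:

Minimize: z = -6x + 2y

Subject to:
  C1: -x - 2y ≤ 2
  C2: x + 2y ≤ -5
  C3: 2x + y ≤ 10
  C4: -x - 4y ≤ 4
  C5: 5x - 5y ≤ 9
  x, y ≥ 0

Infeasible (no feasible solution exists)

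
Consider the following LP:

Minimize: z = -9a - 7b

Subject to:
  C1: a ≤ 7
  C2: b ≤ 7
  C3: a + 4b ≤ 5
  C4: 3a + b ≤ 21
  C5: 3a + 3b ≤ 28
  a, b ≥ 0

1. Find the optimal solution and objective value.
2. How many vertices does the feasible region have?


1. a = 5, b = 0, z = -45
2. 3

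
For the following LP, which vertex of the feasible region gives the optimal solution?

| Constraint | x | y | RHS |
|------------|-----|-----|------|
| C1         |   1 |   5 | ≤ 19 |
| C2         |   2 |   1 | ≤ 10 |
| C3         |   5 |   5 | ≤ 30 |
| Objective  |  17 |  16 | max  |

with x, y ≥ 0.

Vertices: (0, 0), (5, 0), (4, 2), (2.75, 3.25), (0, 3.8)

Evaluate the objective at each vertex of the feasible region:
  z(0, 0) = 0
  z(5, 0) = 85
  z(4, 2) = 100  ←
  z(2.75, 3.25) = 98.75
  z(0, 3.8) = 60.8
The maximum is at x = 4, y = 2.

(4, 2)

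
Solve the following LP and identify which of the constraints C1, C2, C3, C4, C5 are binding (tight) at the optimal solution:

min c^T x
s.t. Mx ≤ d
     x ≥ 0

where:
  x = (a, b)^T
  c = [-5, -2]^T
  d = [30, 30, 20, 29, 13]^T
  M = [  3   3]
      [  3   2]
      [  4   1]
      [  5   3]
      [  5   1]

At a = 1, b = 8, compute slack b - a·x for each constraint:
  C1: 30 − 27 = 3  (slack)
  C2: 30 − 19 = 11  (slack)
  C3: 20 − 12 = 8  (slack)
  C4: 29 − 29 = 0  (binding)
  C5: 13 − 13 = 0  (binding)

Optimal: a = 1, b = 8
Binding: C4, C5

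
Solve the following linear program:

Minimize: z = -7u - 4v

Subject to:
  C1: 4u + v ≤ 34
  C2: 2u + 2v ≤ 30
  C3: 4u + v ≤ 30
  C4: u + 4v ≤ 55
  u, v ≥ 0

Evaluate the objective at each vertex of the feasible region:
  z(0, 0) = 0
  z(7.5, 0) = -52.5
  z(5, 10) = -75  ←
  z(1.667, 13.33) = -65
  z(0, 13.75) = -55
The minimum is at u = 5, v = 10.

u = 5, v = 10, z = -75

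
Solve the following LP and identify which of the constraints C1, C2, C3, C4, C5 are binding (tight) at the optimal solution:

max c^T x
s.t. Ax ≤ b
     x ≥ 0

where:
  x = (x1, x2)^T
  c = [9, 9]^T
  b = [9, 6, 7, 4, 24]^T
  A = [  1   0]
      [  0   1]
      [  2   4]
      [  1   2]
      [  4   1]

At x1 = 3.5, x2 = 0, compute slack b - a·x for each constraint:
  C1: 9 − 3.5 = 5.5  (slack)
  C2: 6 − 0 = 6  (slack)
  C3: 7 − 7 = 0  (binding)
  C4: 4 − 3.5 = 0.5  (slack)
  C5: 24 − 14 = 10  (slack)

Optimal: x1 = 3.5, x2 = 0
Binding: C3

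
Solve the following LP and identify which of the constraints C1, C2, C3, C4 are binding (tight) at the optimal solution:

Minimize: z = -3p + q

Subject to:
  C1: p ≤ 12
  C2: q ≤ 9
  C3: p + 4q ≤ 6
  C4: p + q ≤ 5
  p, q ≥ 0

At p = 5, q = 0, compute slack b - a·x for each constraint:
  C1: 12 − 5 = 7  (slack)
  C2: 9 − 0 = 9  (slack)
  C3: 6 − 5 = 1  (slack)
  C4: 5 − 5 = 0  (binding)

Optimal: p = 5, q = 0
Binding: C4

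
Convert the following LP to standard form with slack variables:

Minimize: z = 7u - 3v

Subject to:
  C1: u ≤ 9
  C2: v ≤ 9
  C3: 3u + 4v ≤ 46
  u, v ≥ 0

min z = 7u - 3v

s.t.
  u + s1 = 9
  v + s2 = 9
  3u + 4v + s3 = 46
  u, v, s1, s2, s3 ≥ 0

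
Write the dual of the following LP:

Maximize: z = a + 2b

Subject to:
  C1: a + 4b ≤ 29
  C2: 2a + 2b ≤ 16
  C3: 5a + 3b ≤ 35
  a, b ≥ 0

Primal max cᵀx s.t. Ax ≤ b, x ≥ 0  →  Dual min bᵀy s.t. Aᵀy ≥ c, y ≥ 0.

Minimize: z = 29y1 + 16y2 + 35y3

Subject to:
  y1 + 2y2 + 5y3 ≥ 1
  4y1 + 2y2 + 3y3 ≥ 2
  y1, y2, y3 ≥ 0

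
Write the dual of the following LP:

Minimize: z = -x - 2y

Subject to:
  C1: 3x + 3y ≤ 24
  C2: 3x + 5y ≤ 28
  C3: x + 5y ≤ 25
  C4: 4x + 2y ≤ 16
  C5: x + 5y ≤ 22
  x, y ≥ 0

Primal min cᵀx s.t. Ax ≤ b, x ≥ 0  →  Dual max −bᵀy s.t. Aᵀy ≥ −c, y ≥ 0.

Maximize: z = -24y1 - 28y2 - 25y3 - 16y4 - 22y5

Subject to:
  3y1 + 3y2 + y3 + 4y4 + y5 ≥ 1
  3y1 + 5y2 + 5y3 + 2y4 + 5y5 ≥ 2
  y1, y2, y3, y4, y5 ≥ 0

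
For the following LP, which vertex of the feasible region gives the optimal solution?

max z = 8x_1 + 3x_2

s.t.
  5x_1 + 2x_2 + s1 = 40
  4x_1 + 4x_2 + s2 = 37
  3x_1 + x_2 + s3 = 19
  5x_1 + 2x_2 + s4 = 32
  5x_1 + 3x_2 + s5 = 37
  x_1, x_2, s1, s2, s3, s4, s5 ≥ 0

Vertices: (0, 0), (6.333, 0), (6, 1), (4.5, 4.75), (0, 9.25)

Evaluate the objective at each vertex of the feasible region:
  z(0, 0) = 0
  z(6.333, 0) = 50.67
  z(6, 1) = 51  ←
  z(4.5, 4.75) = 50.25
  z(0, 9.25) = 27.75
The maximum is at x_1 = 6, x_2 = 1.

(6, 1)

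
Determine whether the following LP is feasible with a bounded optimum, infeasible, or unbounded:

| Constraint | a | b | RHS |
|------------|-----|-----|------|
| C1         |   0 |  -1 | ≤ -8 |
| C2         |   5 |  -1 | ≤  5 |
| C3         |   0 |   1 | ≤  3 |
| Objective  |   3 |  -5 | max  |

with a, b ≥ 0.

Infeasible (no feasible solution exists)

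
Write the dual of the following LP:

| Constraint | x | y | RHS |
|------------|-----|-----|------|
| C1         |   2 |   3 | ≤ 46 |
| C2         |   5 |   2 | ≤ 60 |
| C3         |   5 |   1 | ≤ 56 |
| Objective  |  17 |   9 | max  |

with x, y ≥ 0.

Primal max cᵀx s.t. Ax ≤ b, x ≥ 0  →  Dual min bᵀy s.t. Aᵀy ≥ c, y ≥ 0.

Minimize: z = 46y1 + 60y2 + 56y3

Subject to:
  2y1 + 5y2 + 5y3 ≥ 17
  3y1 + 2y2 + y3 ≥ 9
  y1, y2, y3 ≥ 0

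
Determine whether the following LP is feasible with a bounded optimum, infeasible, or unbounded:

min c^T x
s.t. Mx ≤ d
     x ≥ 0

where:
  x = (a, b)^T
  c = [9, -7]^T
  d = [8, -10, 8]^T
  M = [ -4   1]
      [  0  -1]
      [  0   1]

Infeasible (no feasible solution exists)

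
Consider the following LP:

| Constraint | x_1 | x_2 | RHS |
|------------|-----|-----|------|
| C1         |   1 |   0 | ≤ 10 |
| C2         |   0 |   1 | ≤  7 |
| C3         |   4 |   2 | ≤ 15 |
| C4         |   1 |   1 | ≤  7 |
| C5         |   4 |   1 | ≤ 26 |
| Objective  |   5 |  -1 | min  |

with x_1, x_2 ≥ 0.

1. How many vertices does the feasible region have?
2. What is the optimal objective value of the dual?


1. 4
2. -7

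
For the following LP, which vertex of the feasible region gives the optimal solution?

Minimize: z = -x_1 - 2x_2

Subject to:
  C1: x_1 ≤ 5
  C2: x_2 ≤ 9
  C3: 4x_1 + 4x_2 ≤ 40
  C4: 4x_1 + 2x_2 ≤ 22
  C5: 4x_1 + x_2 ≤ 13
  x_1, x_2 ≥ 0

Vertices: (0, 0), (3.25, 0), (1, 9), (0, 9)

Evaluate the objective at each vertex of the feasible region:
  z(0, 0) = 0
  z(3.25, 0) = -3.25
  z(1, 9) = -19  ←
  z(0, 9) = -18
The minimum is at x_1 = 1, x_2 = 9.

(1, 9)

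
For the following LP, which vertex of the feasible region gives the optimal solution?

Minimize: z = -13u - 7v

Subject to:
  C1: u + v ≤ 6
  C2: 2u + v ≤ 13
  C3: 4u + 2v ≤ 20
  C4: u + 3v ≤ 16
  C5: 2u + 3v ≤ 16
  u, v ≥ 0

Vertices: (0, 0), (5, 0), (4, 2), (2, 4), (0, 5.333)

Evaluate the objective at each vertex of the feasible region:
  z(0, 0) = 0
  z(5, 0) = -65
  z(4, 2) = -66  ←
  z(2, 4) = -54
  z(0, 5.333) = -37.33
The minimum is at u = 4, v = 2.

(4, 2)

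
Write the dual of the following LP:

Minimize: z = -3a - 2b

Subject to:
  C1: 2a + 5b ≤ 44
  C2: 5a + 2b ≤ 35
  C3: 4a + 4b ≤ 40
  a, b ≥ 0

Primal min cᵀx s.t. Ax ≤ b, x ≥ 0  →  Dual max −bᵀy s.t. Aᵀy ≥ −c, y ≥ 0.

Maximize: z = -44y1 - 35y2 - 40y3

Subject to:
  2y1 + 5y2 + 4y3 ≥ 3
  5y1 + 2y2 + 4y3 ≥ 2
  y1, y2, y3 ≥ 0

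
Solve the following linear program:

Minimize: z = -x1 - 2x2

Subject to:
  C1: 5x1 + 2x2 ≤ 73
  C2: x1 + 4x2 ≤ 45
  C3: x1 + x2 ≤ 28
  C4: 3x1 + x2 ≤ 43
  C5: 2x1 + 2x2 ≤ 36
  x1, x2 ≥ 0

Evaluate the objective at each vertex of the feasible region:
  z(0, 0) = 0
  z(14.33, 0) = -14.33
  z(13, 4) = -21
  z(12.33, 5.667) = -23.67
  z(9, 9) = -27  ←
  z(0, 11.25) = -22.5
The minimum is at x1 = 9, x2 = 9.

x1 = 9, x2 = 9, z = -27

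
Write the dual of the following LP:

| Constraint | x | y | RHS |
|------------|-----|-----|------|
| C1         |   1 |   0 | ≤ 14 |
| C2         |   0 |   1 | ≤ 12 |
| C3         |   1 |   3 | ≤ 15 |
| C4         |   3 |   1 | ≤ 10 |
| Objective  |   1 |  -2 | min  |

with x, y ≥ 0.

Primal min cᵀx s.t. Ax ≤ b, x ≥ 0  →  Dual max −bᵀy s.t. Aᵀy ≥ −c, y ≥ 0.

Maximize: z = -14y1 - 12y2 - 15y3 - 10y4

Subject to:
  y1 + y3 + 3y4 ≥ -1
  y2 + 3y3 + y4 ≥ 2
  y1, y2, y3, y4 ≥ 0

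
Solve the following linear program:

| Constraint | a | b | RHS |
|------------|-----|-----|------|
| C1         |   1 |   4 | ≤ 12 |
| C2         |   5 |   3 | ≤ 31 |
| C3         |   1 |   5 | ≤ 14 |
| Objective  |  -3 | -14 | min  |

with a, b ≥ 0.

Evaluate the objective at each vertex of the feasible region:
  z(0, 0) = 0
  z(6.2, 0) = -18.6
  z(5.176, 1.706) = -39.41
  z(4, 2) = -40  ←
  z(0, 2.8) = -39.2
The minimum is at a = 4, b = 2.

a = 4, b = 2, z = -40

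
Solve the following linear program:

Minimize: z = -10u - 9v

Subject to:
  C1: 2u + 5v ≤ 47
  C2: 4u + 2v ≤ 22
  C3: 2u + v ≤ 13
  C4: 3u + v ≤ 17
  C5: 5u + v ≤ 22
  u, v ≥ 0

Evaluate the objective at each vertex of the feasible region:
  z(0, 0) = 0
  z(4.4, 0) = -44
  z(3.667, 3.667) = -69.67
  z(1, 9) = -91  ←
  z(0, 9.4) = -84.6
The minimum is at u = 1, v = 9.

u = 1, v = 9, z = -91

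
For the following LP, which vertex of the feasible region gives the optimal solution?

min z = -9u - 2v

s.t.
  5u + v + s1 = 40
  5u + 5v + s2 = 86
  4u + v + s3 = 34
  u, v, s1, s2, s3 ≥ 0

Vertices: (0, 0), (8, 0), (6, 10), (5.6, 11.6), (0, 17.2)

Evaluate the objective at each vertex of the feasible region:
  z(0, 0) = 0
  z(8, 0) = -72
  z(6, 10) = -74  ←
  z(5.6, 11.6) = -73.6
  z(0, 17.2) = -34.4
The minimum is at u = 6, v = 10.

(6, 10)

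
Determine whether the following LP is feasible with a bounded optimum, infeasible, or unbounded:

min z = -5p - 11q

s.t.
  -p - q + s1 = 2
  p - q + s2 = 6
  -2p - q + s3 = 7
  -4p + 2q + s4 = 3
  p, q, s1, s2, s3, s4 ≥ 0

Unbounded (objective can decrease without bound)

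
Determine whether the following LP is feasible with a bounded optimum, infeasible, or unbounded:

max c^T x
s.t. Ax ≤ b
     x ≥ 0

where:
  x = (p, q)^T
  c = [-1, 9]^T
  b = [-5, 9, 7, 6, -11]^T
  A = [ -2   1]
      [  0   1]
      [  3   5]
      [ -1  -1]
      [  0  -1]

Infeasible (no feasible solution exists)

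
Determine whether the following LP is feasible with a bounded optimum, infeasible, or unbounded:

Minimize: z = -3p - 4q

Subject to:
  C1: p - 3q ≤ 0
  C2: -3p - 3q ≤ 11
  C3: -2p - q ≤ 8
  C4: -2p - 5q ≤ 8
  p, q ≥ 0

Unbounded (objective can decrease without bound)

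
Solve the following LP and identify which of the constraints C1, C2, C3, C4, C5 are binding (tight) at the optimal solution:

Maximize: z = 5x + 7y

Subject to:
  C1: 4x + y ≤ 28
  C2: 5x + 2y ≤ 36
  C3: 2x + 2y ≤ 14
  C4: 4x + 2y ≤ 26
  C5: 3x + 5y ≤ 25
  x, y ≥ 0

At x = 5, y = 2, compute slack b - a·x for each constraint:
  C1: 28 − 22 = 6  (slack)
  C2: 36 − 29 = 7  (slack)
  C3: 14 − 14 = 0  (binding)
  C4: 26 − 24 = 2  (slack)
  C5: 25 − 25 = 0  (binding)

Optimal: x = 5, y = 2
Binding: C3, C5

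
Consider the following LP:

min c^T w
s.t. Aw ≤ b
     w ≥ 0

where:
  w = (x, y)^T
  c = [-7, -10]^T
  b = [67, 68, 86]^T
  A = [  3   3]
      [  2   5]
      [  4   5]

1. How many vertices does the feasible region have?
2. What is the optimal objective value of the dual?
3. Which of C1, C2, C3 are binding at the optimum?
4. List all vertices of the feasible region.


1. 4
2. -163
3. C2, C3
4. (0, 0), (21.5, 0), (9, 10), (0, 13.6)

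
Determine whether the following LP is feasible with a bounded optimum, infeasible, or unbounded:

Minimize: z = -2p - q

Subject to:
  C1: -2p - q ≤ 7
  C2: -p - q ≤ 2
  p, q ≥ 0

Unbounded (objective can decrease without bound)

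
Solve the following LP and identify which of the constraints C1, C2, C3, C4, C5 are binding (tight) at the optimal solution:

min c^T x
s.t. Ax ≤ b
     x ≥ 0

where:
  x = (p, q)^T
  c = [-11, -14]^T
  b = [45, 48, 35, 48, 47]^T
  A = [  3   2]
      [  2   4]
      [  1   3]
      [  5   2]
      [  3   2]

At p = 6, q = 9, compute slack b - a·x for each constraint:
  C1: 45 − 36 = 9  (slack)
  C2: 48 − 48 = 0  (binding)
  C3: 35 − 33 = 2  (slack)
  C4: 48 − 48 = 0  (binding)
  C5: 47 − 36 = 11  (slack)

Optimal: p = 6, q = 9
Binding: C2, C4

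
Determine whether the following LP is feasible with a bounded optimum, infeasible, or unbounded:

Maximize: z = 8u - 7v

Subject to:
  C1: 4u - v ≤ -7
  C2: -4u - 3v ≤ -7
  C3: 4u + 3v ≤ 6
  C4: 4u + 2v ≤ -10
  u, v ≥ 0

Infeasible (no feasible solution exists)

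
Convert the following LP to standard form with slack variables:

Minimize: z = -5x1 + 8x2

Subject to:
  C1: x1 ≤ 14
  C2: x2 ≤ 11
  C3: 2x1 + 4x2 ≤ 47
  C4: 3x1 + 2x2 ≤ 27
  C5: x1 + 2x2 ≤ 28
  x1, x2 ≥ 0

min z = -5x1 + 8x2

s.t.
  x1 + s1 = 14
  x2 + s2 = 11
  2x1 + 4x2 + s3 = 47
  3x1 + 2x2 + s4 = 27
  x1 + 2x2 + s5 = 28
  x1, x2, s1, s2, s3, s4, s5 ≥ 0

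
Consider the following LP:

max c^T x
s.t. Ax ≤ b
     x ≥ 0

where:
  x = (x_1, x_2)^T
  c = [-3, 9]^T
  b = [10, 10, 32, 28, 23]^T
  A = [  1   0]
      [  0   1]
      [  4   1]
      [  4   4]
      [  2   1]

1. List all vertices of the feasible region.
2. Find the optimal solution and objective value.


1. (0, 0), (7, 0), (0, 7)
2. x_1 = 0, x_2 = 7, z = 63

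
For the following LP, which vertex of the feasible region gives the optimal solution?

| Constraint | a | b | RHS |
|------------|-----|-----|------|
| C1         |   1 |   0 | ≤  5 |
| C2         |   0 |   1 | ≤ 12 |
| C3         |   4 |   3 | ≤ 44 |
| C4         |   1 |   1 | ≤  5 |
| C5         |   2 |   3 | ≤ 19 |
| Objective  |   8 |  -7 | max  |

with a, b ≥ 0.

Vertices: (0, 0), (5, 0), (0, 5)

Evaluate the objective at each vertex of the feasible region:
  z(0, 0) = 0
  z(5, 0) = 40  ←
  z(0, 5) = -35
The maximum is at a = 5, b = 0.

(5, 0)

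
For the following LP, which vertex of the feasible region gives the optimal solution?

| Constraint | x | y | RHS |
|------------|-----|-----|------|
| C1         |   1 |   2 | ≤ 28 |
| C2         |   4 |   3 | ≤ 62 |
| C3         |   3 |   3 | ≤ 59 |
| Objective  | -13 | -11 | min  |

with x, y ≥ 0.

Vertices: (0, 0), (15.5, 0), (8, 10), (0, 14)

Evaluate the objective at each vertex of the feasible region:
  z(0, 0) = 0
  z(15.5, 0) = -201.5
  z(8, 10) = -214  ←
  z(0, 14) = -154
The minimum is at x = 8, y = 10.

(8, 10)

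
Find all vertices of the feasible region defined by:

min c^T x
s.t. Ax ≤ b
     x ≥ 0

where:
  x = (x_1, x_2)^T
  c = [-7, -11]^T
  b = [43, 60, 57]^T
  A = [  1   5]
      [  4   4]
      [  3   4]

(0, 0), (15, 0), (8, 7), (0, 8.6)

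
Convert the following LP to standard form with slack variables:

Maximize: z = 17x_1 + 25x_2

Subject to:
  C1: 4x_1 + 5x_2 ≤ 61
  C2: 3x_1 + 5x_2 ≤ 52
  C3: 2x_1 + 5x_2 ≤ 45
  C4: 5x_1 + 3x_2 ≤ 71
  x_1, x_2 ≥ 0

max z = 17x_1 + 25x_2

s.t.
  4x_1 + 5x_2 + s1 = 61
  3x_1 + 5x_2 + s2 = 52
  2x_1 + 5x_2 + s3 = 45
  5x_1 + 3x_2 + s4 = 71
  x_1, x_2, s1, s2, s3, s4 ≥ 0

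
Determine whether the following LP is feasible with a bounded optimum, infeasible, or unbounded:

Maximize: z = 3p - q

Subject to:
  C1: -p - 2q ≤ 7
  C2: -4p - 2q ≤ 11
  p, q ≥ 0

Unbounded (objective can increase without bound)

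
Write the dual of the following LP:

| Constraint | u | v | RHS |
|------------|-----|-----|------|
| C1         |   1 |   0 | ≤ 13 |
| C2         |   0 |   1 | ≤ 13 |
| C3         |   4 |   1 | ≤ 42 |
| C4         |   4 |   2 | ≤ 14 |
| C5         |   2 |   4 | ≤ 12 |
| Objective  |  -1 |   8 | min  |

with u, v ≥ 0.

Primal min cᵀx s.t. Ax ≤ b, x ≥ 0  →  Dual max −bᵀy s.t. Aᵀy ≥ −c, y ≥ 0.

Maximize: z = -13y1 - 13y2 - 42y3 - 14y4 - 12y5

Subject to:
  y1 + 4y3 + 4y4 + 2y5 ≥ 1
  y2 + y3 + 2y4 + 4y5 ≥ -8
  y1, y2, y3, y4, y5 ≥ 0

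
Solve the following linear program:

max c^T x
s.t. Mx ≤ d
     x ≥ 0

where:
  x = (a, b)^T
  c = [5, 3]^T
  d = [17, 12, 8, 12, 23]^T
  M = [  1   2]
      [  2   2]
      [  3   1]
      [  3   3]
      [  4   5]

Evaluate the objective at each vertex of the feasible region:
  z(0, 0) = 0
  z(2.667, 0) = 13.33
  z(2, 2) = 16  ←
  z(0, 4) = 12
The maximum is at a = 2, b = 2.

a = 2, b = 2, z = 16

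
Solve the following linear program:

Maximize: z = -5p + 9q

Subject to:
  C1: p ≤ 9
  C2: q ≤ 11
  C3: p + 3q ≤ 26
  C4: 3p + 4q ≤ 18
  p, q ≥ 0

Evaluate the objective at each vertex of the feasible region:
  z(0, 0) = 0
  z(6, 0) = -30
  z(0, 4.5) = 40.5  ←
The maximum is at p = 0, q = 4.5.

p = 0, q = 4.5, z = 40.5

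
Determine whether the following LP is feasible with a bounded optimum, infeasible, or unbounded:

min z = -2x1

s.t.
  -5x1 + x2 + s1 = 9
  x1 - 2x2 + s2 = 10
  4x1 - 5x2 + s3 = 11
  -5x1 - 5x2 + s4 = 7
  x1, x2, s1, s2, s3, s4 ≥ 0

Unbounded (objective can decrease without bound)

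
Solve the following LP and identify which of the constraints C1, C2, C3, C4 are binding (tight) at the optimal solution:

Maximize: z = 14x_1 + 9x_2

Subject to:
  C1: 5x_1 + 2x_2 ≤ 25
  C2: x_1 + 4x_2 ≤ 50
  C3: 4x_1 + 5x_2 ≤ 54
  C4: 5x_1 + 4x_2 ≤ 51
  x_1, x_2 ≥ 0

At x_1 = 1, x_2 = 10, compute slack b - a·x for each constraint:
  C1: 25 − 25 = 0  (binding)
  C2: 50 − 41 = 9  (slack)
  C3: 54 − 54 = 0  (binding)
  C4: 51 − 45 = 6  (slack)

Optimal: x_1 = 1, x_2 = 10
Binding: C1, C3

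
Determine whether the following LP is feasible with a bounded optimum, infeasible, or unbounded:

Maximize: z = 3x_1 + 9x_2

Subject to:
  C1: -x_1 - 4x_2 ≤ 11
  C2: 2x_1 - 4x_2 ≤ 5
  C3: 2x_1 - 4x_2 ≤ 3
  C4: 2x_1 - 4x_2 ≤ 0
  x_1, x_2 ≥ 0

Unbounded (objective can increase without bound)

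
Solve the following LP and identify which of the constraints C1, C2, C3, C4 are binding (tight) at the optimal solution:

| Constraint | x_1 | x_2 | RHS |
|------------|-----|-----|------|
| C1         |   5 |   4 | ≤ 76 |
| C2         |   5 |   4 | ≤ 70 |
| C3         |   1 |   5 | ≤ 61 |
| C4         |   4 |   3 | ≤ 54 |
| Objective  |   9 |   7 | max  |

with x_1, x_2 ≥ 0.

At x_1 = 6, x_2 = 10, compute slack b - a·x for each constraint:
  C1: 76 − 70 = 6  (slack)
  C2: 70 − 70 = 0  (binding)
  C3: 61 − 56 = 5  (slack)
  C4: 54 − 54 = 0  (binding)

Optimal: x_1 = 6, x_2 = 10
Binding: C2, C4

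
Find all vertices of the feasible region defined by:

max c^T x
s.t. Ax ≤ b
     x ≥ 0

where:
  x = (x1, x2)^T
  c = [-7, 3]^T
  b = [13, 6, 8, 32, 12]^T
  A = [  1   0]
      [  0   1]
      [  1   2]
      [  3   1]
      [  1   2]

(0, 0), (8, 0), (0, 4)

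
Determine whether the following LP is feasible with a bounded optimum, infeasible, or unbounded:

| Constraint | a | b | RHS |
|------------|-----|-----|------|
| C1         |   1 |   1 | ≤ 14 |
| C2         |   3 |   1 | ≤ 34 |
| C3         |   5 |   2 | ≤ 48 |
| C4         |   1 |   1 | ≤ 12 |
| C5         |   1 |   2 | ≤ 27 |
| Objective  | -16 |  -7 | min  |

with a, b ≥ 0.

Feasible with a bounded optimal solution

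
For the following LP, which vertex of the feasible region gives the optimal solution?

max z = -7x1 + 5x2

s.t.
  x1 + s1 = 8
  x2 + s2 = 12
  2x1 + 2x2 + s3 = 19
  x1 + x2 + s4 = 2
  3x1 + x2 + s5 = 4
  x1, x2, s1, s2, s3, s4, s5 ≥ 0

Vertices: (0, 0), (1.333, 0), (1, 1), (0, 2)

Evaluate the objective at each vertex of the feasible region:
  z(0, 0) = 0
  z(1.333, 0) = -9.333
  z(1, 1) = -2
  z(0, 2) = 10  ←
The maximum is at x1 = 0, x2 = 2.

(0, 2)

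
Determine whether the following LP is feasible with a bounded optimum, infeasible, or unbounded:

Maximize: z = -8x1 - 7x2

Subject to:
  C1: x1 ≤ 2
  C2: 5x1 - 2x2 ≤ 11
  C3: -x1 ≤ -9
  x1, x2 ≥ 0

Infeasible (no feasible solution exists)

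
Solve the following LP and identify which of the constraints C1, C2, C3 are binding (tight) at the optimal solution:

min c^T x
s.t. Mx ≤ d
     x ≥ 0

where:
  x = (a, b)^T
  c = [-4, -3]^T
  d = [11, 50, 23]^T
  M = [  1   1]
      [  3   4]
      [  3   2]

At a = 1, b = 10, compute slack b - a·x for each constraint:
  C1: 11 − 11 = 0  (binding)
  C2: 50 − 43 = 7  (slack)
  C3: 23 − 23 = 0  (binding)

Optimal: a = 1, b = 10
Binding: C1, C3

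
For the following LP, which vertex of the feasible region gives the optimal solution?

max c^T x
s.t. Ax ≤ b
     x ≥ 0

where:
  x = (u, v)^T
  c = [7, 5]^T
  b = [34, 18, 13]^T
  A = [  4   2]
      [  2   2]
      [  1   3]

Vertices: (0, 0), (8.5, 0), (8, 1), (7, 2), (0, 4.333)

Evaluate the objective at each vertex of the feasible region:
  z(0, 0) = 0
  z(8.5, 0) = 59.5
  z(8, 1) = 61  ←
  z(7, 2) = 59
  z(0, 4.333) = 21.67
The maximum is at u = 8, v = 1.

(8, 1)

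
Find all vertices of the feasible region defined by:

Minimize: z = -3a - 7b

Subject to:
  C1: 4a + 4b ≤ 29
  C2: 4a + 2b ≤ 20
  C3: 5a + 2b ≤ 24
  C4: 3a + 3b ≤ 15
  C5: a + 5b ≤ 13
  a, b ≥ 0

(0, 0), (4.8, 0), (4.667, 0.3333), (3, 2), (0, 2.6)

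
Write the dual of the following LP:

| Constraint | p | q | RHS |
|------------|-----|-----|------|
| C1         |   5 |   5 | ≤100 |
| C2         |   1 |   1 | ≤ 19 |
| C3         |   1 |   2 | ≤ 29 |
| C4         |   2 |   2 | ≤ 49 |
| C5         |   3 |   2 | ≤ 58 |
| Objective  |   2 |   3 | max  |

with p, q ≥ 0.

Primal max cᵀx s.t. Ax ≤ b, x ≥ 0  →  Dual min bᵀy s.t. Aᵀy ≥ c, y ≥ 0.

Minimize: z = 100y1 + 19y2 + 29y3 + 49y4 + 58y5

Subject to:
  5y1 + y2 + y3 + 2y4 + 3y5 ≥ 2
  5y1 + y2 + 2y3 + 2y4 + 2y5 ≥ 3
  y1, y2, y3, y4, y5 ≥ 0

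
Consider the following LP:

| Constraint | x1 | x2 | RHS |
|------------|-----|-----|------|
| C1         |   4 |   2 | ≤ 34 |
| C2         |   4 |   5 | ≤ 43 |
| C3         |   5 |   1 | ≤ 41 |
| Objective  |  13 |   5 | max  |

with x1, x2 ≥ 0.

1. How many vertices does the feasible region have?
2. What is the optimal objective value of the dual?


1. 5
2. 109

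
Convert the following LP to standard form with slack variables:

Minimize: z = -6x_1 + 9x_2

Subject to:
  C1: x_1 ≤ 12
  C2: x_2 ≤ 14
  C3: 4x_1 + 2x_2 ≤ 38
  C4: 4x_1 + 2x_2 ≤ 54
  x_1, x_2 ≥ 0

min z = -6x_1 + 9x_2

s.t.
  x_1 + s1 = 12
  x_2 + s2 = 14
  4x_1 + 2x_2 + s3 = 38
  4x_1 + 2x_2 + s4 = 54
  x_1, x_2, s1, s2, s3, s4 ≥ 0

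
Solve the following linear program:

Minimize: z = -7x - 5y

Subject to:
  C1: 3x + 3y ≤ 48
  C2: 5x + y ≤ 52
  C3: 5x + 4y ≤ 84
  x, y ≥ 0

Evaluate the objective at each vertex of the feasible region:
  z(0, 0) = 0
  z(10.4, 0) = -72.8
  z(9, 7) = -98  ←
  z(0, 16) = -80
The minimum is at x = 9, y = 7.

x = 9, y = 7, z = -98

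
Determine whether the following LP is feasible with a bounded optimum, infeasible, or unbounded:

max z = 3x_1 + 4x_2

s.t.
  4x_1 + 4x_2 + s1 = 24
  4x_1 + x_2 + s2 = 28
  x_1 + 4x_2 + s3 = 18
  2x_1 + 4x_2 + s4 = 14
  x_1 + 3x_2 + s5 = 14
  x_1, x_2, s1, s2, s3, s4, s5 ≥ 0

Feasible with a bounded optimal solution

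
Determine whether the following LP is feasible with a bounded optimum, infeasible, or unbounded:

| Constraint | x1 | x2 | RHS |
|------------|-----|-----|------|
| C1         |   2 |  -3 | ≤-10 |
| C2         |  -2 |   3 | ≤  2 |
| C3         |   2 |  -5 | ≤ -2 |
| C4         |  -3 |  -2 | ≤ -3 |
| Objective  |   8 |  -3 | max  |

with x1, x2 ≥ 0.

Infeasible (no feasible solution exists)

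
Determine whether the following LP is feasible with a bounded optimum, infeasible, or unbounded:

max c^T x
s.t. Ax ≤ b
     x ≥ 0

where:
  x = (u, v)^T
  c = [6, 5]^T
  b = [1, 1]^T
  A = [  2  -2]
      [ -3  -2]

Unbounded (objective can increase without bound)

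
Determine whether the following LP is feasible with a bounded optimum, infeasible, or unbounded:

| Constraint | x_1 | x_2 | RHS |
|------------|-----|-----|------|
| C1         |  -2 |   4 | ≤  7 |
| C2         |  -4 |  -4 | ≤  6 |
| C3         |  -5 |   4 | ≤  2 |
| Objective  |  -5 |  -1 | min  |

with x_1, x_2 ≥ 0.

Unbounded (objective can decrease without bound)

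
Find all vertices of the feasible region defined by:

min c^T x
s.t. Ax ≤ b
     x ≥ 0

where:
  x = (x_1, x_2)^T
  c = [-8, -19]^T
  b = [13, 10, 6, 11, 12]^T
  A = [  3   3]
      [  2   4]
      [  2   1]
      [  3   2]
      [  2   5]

(0, 0), (3, 0), (2.333, 1.333), (1, 2), (0, 2.4)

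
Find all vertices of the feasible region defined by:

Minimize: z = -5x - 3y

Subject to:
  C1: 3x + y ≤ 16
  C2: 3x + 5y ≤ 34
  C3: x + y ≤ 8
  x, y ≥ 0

(0, 0), (5.333, 0), (4, 4), (3, 5), (0, 6.8)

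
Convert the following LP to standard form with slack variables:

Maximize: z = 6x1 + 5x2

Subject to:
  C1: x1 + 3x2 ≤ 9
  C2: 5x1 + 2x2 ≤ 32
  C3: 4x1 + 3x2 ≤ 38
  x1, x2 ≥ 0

max z = 6x1 + 5x2

s.t.
  x1 + 3x2 + s1 = 9
  5x1 + 2x2 + s2 = 32
  4x1 + 3x2 + s3 = 38
  x1, x2, s1, s2, s3 ≥ 0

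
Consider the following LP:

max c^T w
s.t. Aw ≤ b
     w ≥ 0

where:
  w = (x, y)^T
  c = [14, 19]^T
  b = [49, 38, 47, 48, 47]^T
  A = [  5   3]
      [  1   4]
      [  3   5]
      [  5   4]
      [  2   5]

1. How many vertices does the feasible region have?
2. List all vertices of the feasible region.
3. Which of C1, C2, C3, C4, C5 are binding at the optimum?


1. 4
2. (0, 0), (9.6, 0), (4, 7), (0, 9.4)
3. C3, C4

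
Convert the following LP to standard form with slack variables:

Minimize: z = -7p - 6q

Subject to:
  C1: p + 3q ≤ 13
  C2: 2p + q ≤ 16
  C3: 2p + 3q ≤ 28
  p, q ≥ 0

min z = -7p - 6q

s.t.
  p + 3q + s1 = 13
  2p + q + s2 = 16
  2p + 3q + s3 = 28
  p, q, s1, s2, s3 ≥ 0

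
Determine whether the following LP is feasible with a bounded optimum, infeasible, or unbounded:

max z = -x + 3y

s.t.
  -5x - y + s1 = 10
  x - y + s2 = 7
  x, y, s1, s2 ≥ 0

Unbounded (objective can increase without bound)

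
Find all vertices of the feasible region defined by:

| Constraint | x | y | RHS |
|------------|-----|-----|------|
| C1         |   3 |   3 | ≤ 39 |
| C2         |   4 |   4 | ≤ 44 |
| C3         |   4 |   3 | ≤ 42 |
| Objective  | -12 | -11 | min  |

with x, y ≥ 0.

(0, 0), (10.5, 0), (9, 2), (0, 11)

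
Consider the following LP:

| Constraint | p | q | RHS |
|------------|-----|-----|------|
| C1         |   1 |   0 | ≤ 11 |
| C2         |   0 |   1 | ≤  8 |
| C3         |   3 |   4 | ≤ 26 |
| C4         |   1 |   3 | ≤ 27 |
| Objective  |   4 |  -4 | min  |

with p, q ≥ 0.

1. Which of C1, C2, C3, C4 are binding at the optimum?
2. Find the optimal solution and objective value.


1. C3
2. p = 0, q = 6.5, z = -26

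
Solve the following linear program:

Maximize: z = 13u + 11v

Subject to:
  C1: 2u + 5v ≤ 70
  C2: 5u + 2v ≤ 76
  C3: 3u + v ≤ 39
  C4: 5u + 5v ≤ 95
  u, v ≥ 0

Evaluate the objective at each vertex of the feasible region:
  z(0, 0) = 0
  z(13, 0) = 169
  z(10, 9) = 229  ←
  z(8.333, 10.67) = 225.7
  z(0, 14) = 154
The maximum is at u = 10, v = 9.

u = 10, v = 9, z = 229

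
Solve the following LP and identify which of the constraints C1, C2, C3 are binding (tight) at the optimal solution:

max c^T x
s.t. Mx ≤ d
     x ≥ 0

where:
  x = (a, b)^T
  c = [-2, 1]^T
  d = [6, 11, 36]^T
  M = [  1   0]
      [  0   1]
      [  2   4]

At a = 0, b = 9, compute slack b - a·x for each constraint:
  C1: 6 − 0 = 6  (slack)
  C2: 11 − 9 = 2  (slack)
  C3: 36 − 36 = 0  (binding)

Optimal: a = 0, b = 9
Binding: C3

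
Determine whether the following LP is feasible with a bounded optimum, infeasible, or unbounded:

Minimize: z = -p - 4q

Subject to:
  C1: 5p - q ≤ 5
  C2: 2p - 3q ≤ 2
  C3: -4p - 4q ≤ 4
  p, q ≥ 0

Unbounded (objective can decrease without bound)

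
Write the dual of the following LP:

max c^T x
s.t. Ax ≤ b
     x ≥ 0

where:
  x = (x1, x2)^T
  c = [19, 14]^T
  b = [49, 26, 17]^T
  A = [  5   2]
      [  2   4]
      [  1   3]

Primal max cᵀx s.t. Ax ≤ b, x ≥ 0  →  Dual min bᵀy s.t. Aᵀy ≥ c, y ≥ 0.

Minimize: z = 49y1 + 26y2 + 17y3

Subject to:
  5y1 + 2y2 + y3 ≥ 19
  2y1 + 4y2 + 3y3 ≥ 14
  y1, y2, y3 ≥ 0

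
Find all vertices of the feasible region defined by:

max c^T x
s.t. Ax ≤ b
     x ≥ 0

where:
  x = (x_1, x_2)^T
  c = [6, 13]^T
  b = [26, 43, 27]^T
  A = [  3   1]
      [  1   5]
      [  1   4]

(0, 0), (8.667, 0), (7, 5), (0, 6.75)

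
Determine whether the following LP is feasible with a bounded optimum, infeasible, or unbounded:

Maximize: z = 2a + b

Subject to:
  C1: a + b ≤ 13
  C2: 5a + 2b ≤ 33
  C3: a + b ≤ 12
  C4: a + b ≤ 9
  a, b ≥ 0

Feasible with a bounded optimal solution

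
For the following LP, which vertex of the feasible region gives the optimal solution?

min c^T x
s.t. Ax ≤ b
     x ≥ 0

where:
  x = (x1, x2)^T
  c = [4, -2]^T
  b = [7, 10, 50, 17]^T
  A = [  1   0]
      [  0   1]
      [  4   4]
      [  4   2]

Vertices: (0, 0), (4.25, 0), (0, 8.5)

Evaluate the objective at each vertex of the feasible region:
  z(0, 0) = 0
  z(4.25, 0) = 17
  z(0, 8.5) = -17  ←
The minimum is at x1 = 0, x2 = 8.5.

(0, 8.5)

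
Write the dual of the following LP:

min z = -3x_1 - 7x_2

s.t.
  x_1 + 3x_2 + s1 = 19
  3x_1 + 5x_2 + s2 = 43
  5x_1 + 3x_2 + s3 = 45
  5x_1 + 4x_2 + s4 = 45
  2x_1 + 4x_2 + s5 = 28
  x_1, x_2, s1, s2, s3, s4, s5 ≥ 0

Primal min cᵀx s.t. Ax ≤ b, x ≥ 0  →  Dual max −bᵀy s.t. Aᵀy ≥ −c, y ≥ 0.

Maximize: z = -19y1 - 43y2 - 45y3 - 45y4 - 28y5

Subject to:
  y1 + 3y2 + 5y3 + 5y4 + 2y5 ≥ 3
  3y1 + 5y2 + 3y3 + 4y4 + 4y5 ≥ 7
  y1, y2, y3, y4, y5 ≥ 0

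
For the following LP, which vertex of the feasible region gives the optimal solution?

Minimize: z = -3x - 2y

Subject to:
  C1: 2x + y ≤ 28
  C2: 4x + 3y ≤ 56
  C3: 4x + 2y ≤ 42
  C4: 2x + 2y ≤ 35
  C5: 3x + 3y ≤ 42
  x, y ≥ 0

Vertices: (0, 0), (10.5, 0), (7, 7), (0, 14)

Evaluate the objective at each vertex of the feasible region:
  z(0, 0) = 0
  z(10.5, 0) = -31.5
  z(7, 7) = -35  ←
  z(0, 14) = -28
The minimum is at x = 7, y = 7.

(7, 7)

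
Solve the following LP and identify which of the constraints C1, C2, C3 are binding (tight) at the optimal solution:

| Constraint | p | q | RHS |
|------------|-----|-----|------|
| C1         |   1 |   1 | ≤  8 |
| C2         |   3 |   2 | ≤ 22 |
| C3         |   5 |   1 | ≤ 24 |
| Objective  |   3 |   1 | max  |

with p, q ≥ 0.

At p = 4, q = 4, compute slack b - a·x for each constraint:
  C1: 8 − 8 = 0  (binding)
  C2: 22 − 20 = 2  (slack)
  C3: 24 − 24 = 0  (binding)

Optimal: p = 4, q = 4
Binding: C1, C3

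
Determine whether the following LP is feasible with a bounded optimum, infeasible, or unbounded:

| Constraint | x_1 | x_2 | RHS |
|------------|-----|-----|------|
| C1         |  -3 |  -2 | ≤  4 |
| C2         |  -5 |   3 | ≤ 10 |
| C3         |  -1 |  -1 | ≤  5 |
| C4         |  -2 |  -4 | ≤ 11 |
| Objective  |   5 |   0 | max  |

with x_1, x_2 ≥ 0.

Unbounded (objective can increase without bound)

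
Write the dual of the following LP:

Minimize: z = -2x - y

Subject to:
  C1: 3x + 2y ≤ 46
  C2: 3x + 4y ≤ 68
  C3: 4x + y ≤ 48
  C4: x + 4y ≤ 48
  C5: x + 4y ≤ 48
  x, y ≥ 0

Primal min cᵀx s.t. Ax ≤ b, x ≥ 0  →  Dual max −bᵀy s.t. Aᵀy ≥ −c, y ≥ 0.

Maximize: z = -46y1 - 68y2 - 48y3 - 48y4 - 48y5

Subject to:
  3y1 + 3y2 + 4y3 + y4 + y5 ≥ 2
  2y1 + 4y2 + y3 + 4y4 + 4y5 ≥ 1
  y1, y2, y3, y4, y5 ≥ 0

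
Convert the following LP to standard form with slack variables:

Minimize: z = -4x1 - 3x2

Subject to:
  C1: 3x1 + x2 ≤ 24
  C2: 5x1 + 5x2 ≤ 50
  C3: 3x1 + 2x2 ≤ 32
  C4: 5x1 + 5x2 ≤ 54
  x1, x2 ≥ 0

min z = -4x1 - 3x2

s.t.
  3x1 + x2 + s1 = 24
  5x1 + 5x2 + s2 = 50
  3x1 + 2x2 + s3 = 32
  5x1 + 5x2 + s4 = 54
  x1, x2, s1, s2, s3, s4 ≥ 0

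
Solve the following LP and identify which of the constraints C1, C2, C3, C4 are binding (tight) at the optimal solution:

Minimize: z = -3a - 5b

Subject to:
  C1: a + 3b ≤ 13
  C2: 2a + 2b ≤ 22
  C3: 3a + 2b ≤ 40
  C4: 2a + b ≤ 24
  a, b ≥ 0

At a = 10, b = 1, compute slack b - a·x for each constraint:
  C1: 13 − 13 = 0  (binding)
  C2: 22 − 22 = 0  (binding)
  C3: 40 − 32 = 8  (slack)
  C4: 24 − 21 = 3  (slack)

Optimal: a = 10, b = 1
Binding: C1, C2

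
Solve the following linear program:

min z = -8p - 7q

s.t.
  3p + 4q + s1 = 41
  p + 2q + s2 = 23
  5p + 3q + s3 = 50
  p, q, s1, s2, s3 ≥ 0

Evaluate the objective at each vertex of the feasible region:
  z(0, 0) = 0
  z(10, 0) = -80
  z(7, 5) = -91  ←
  z(0, 10.25) = -71.75
The minimum is at p = 7, q = 5.

p = 7, q = 5, z = -91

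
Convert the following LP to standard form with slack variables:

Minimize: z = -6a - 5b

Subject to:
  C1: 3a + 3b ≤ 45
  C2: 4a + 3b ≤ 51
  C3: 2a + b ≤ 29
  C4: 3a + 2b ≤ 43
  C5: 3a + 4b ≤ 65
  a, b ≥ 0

min z = -6a - 5b

s.t.
  3a + 3b + s1 = 45
  4a + 3b + s2 = 51
  2a + b + s3 = 29
  3a + 2b + s4 = 43
  3a + 4b + s5 = 65
  a, b, s1, s2, s3, s4, s5 ≥ 0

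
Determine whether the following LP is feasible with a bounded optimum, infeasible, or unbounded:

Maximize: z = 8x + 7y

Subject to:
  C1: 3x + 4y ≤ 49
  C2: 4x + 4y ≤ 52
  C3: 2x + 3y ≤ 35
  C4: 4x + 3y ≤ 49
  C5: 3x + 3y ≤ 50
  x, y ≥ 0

Feasible with a bounded optimal solution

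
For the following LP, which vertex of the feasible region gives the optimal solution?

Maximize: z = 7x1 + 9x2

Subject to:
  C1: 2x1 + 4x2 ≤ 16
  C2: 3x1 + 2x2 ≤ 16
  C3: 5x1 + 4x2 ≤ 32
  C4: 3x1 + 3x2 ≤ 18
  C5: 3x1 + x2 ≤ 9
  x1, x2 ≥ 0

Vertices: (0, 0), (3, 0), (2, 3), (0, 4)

Evaluate the objective at each vertex of the feasible region:
  z(0, 0) = 0
  z(3, 0) = 21
  z(2, 3) = 41  ←
  z(0, 4) = 36
The maximum is at x1 = 2, x2 = 3.

(2, 3)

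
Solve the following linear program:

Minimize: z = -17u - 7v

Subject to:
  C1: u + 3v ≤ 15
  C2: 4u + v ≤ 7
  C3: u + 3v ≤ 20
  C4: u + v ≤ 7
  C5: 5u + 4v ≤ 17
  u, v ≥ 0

Evaluate the objective at each vertex of the feasible region:
  z(0, 0) = 0
  z(1.75, 0) = -29.75
  z(1, 3) = -38  ←
  z(0, 4.25) = -29.75
The minimum is at u = 1, v = 3.

u = 1, v = 3, z = -38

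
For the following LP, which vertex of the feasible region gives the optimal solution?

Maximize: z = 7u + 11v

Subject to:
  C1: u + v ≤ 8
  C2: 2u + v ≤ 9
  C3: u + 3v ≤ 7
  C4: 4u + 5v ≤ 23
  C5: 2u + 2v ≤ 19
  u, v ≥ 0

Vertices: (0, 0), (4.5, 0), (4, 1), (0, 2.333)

Evaluate the objective at each vertex of the feasible region:
  z(0, 0) = 0
  z(4.5, 0) = 31.5
  z(4, 1) = 39  ←
  z(0, 2.333) = 25.67
The maximum is at u = 4, v = 1.

(4, 1)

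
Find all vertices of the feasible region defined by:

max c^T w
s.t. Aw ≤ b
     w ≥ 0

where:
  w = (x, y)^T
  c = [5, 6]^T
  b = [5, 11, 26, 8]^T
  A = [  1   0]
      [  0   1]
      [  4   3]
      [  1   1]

(0, 0), (5, 0), (5, 2), (2, 6), (0, 8)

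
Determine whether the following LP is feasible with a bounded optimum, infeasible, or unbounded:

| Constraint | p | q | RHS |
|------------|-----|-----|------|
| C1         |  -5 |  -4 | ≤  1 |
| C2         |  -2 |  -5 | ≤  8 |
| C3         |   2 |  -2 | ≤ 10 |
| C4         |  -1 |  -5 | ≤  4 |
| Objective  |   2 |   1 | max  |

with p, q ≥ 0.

Unbounded (objective can increase without bound)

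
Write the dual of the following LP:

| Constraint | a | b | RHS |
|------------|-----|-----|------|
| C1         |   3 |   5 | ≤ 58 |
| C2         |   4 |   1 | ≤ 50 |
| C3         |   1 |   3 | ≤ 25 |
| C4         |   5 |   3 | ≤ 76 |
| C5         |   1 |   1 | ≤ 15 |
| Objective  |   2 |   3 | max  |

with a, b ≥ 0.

Primal max cᵀx s.t. Ax ≤ b, x ≥ 0  →  Dual min bᵀy s.t. Aᵀy ≥ c, y ≥ 0.

Minimize: z = 58y1 + 50y2 + 25y3 + 76y4 + 15y5

Subject to:
  3y1 + 4y2 + y3 + 5y4 + y5 ≥ 2
  5y1 + y2 + 3y3 + 3y4 + y5 ≥ 3
  y1, y2, y3, y4, y5 ≥ 0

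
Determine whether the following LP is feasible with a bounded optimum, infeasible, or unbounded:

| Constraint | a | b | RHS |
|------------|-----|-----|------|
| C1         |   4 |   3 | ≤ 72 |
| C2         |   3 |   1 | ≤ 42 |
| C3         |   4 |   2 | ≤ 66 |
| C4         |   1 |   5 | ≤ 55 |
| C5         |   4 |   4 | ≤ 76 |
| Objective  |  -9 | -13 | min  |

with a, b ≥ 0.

Feasible with a bounded optimal solution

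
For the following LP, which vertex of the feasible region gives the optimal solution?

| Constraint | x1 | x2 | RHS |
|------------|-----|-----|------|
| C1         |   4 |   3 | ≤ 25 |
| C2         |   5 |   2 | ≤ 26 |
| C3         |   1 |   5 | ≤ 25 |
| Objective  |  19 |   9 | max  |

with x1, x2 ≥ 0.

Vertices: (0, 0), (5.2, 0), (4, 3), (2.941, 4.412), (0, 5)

Evaluate the objective at each vertex of the feasible region:
  z(0, 0) = 0
  z(5.2, 0) = 98.8
  z(4, 3) = 103  ←
  z(2.941, 4.412) = 95.59
  z(0, 5) = 45
The maximum is at x1 = 4, x2 = 3.

(4, 3)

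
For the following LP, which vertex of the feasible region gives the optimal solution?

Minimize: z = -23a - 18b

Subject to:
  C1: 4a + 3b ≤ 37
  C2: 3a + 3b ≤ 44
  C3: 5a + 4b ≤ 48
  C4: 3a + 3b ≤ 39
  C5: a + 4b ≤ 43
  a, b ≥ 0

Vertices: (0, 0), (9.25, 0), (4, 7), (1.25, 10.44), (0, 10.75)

Evaluate the objective at each vertex of the feasible region:
  z(0, 0) = 0
  z(9.25, 0) = -212.8
  z(4, 7) = -218  ←
  z(1.25, 10.44) = -216.6
  z(0, 10.75) = -193.5
The minimum is at a = 4, b = 7.

(4, 7)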